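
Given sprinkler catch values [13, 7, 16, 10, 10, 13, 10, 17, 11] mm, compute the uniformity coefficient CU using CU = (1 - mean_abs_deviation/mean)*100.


mean = 11.888889 mm
MAD = 2.543210 mm
CU = (1 - 2.543210/11.888889)*100

78.6085 %


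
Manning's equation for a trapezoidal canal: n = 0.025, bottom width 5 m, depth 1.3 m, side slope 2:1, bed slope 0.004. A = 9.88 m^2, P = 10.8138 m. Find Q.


R = A/P = 9.88/10.8138 = 0.913647
Q = (1/0.025) * 9.88 * 0.913647^(2/3) * 0.004^0.5

23.5342 m^3/s


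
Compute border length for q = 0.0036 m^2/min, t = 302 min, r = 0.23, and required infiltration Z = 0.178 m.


L = q*t/((1+r)*Z)
L = 0.0036*302/((1+0.23)*0.178)
L = 1.0872/0.21894

4.9657 m


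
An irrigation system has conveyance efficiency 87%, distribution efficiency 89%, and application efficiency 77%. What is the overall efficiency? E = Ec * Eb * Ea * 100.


Ec = 0.87, Eb = 0.89, Ea = 0.77
E = 0.87 * 0.89 * 0.77 * 100 = 59.6211%

59.6211 %


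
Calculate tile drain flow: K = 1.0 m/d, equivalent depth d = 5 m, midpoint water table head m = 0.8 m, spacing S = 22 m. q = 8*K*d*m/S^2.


q = 8*K*d*m/S^2
q = 8*1.0*5*0.8/22^2
q = 32.0000 / 484

0.0661 m/d


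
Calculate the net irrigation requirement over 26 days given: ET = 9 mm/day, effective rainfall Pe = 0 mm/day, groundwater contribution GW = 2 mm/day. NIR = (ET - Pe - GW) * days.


Daily deficit = ET - Pe - GW = 9 - 0 - 2 = 7 mm/day
NIR = 7 * 26 = 182 mm

182.0000 mm


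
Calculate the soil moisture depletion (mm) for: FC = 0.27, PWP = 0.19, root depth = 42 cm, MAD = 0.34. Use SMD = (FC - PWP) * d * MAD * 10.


SMD = (FC - PWP) * d * MAD * 10
SMD = (0.27 - 0.19) * 42 * 0.34 * 10
SMD = 0.0800 * 42 * 0.34 * 10

11.4240 mm


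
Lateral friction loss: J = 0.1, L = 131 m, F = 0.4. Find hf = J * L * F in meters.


hf = J * L * F = 0.1 * 131 * 0.4 = 5.2400 m

5.2400 m


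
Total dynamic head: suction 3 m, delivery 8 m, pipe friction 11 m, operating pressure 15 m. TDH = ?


TDH = Hs + Hd + hf + Hp = 3 + 8 + 11 + 15 = 37

37 m


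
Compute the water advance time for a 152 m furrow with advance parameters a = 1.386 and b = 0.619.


t = (L/a)^(1/b)
t = (152/1.386)^(1/0.619)
t = 109.668110^(1/0.619)

1975.9136 min


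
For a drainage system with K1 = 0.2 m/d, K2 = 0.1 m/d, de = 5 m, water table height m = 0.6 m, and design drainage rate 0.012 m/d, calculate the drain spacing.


S^2 = 8*K2*de*m/q + 4*K1*m^2/q
S^2 = 8*0.1*5*0.6/0.012 + 4*0.2*0.6^2/0.012
S = sqrt(224.0000)

14.9666 m


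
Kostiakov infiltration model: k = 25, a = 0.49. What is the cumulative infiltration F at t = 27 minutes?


F = k * t^a = 25 * 27^0.49
F = 25 * 5.027687

125.6922 mm


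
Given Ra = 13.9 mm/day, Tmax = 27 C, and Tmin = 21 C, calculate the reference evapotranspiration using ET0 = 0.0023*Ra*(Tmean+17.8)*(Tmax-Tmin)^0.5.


Tmean = (Tmax + Tmin)/2 = (27 + 21)/2 = 24.0
ET0 = 0.0023 * 13.9 * (24.0 + 17.8) * sqrt(27 - 21)
ET0 = 0.0023 * 13.9 * 41.8 * 2.449490

3.2734 mm/day


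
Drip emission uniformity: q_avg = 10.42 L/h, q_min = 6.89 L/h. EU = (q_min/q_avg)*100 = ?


EU = (q_min/q_avg)*100 = (6.89/10.42)*100 = 66.1228%

66.1228 %


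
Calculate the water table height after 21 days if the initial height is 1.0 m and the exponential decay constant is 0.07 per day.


m = m0 * exp(-k*t)
m = 1.0 * exp(-0.07 * 21)
m = 1.0 * exp(-1.4700)

0.2299 m


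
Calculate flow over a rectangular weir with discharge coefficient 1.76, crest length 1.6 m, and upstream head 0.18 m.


Q = C * L * H^(3/2) = 1.76 * 1.6 * 0.18^1.5 = 1.76 * 1.6 * 0.076368

0.2151 m^3/s


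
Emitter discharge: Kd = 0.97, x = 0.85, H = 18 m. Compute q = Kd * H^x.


q = Kd * H^x = 0.97 * 18^0.85 = 0.97 * 11.667603

11.3176 L/h


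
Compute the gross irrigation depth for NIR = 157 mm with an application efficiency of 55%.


Ea = 55% = 0.55
GID = NIR / Ea = 157 / 0.55 = 285.4545 mm

285.4545 mm


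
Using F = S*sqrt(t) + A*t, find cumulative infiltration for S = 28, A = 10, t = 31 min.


F = S*sqrt(t) + A*t
F = 28*sqrt(31) + 10*31
F = 28*5.567764 + 310

465.8974 mm


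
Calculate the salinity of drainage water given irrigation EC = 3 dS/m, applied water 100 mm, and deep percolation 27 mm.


EC_dw = EC_iw * D_iw / D_dw
EC_dw = 3 * 100 / 27
EC_dw = 300 / 27

11.1111 dS/m


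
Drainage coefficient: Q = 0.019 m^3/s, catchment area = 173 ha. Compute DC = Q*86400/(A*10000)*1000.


DC = Q * 86400 / (A * 10000) * 1000
DC = 0.019 * 86400 / (173 * 10000) * 1000
DC = 1641600.0000 / 1730000

0.9489 mm/day


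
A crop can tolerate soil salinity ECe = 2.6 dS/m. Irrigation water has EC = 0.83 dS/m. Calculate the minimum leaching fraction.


LR = ECiw / (5*ECe - ECiw)
LR = 0.83 / (5*2.6 - 0.83)
LR = 0.83 / 12.1700

0.0682


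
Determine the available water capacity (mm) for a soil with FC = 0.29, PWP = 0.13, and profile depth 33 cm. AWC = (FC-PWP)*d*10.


AWC = (FC - PWP) * d * 10
AWC = (0.29 - 0.13) * 33 * 10
AWC = 0.1600 * 33 * 10

52.8000 mm


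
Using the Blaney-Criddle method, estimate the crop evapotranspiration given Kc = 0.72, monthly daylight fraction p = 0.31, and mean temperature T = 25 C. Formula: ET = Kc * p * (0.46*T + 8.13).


ET = Kc * p * (0.46*T + 8.13)
ET = 0.72 * 0.31 * (0.46*25 + 8.13)
ET = 0.72 * 0.31 * 19.6300

4.3814 mm/day


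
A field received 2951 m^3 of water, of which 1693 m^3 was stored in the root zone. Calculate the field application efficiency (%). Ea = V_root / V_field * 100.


Ea = V_root / V_field * 100 = 1693 / 2951 * 100 = 57.3704%

57.3704 %


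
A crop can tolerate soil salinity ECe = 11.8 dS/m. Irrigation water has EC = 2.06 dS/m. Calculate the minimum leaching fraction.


LR = ECiw / (5*ECe - ECiw)
LR = 2.06 / (5*11.8 - 2.06)
LR = 2.06 / 56.9400

0.0362


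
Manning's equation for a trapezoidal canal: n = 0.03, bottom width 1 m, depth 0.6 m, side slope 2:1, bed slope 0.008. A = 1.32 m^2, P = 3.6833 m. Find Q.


R = A/P = 1.32/3.6833 = 0.358374
Q = (1/0.03) * 1.32 * 0.358374^(2/3) * 0.008^0.5

1.9856 m^3/s


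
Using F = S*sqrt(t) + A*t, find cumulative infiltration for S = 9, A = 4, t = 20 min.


F = S*sqrt(t) + A*t
F = 9*sqrt(20) + 4*20
F = 9*4.472136 + 80

120.2492 mm


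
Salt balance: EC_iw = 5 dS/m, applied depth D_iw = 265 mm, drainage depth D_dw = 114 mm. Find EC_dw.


EC_dw = EC_iw * D_iw / D_dw
EC_dw = 5 * 265 / 114
EC_dw = 1325 / 114

11.6228 dS/m


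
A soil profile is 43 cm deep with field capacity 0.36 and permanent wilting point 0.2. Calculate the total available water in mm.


AWC = (FC - PWP) * d * 10
AWC = (0.36 - 0.2) * 43 * 10
AWC = 0.1600 * 43 * 10

68.8000 mm


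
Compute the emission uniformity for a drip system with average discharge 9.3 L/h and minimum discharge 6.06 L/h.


EU = (q_min/q_avg)*100 = (6.06/9.3)*100 = 65.1613%

65.1613 %


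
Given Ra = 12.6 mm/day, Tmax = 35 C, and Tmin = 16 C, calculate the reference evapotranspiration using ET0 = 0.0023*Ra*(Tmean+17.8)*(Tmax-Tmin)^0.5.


Tmean = (Tmax + Tmin)/2 = (35 + 16)/2 = 25.5
ET0 = 0.0023 * 12.6 * (25.5 + 17.8) * sqrt(35 - 16)
ET0 = 0.0023 * 12.6 * 43.3 * 4.358899

5.4697 mm/day


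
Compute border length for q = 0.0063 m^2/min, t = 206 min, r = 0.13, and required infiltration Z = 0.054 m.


L = q*t/((1+r)*Z)
L = 0.0063*206/((1+0.13)*0.054)
L = 1.2978/0.06102

21.2684 m


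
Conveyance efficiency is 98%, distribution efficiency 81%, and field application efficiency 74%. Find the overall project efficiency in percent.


Ec = 0.98, Eb = 0.81, Ea = 0.74
E = 0.98 * 0.81 * 0.74 * 100 = 58.7412%

58.7412 %


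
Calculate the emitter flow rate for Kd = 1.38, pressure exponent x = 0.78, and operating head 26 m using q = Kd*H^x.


q = Kd * H^x = 1.38 * 26^0.78 = 1.38 * 12.696360

17.5210 L/h


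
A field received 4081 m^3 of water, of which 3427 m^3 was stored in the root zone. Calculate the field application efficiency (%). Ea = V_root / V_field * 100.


Ea = V_root / V_field * 100 = 3427 / 4081 * 100 = 83.9745%

83.9745 %


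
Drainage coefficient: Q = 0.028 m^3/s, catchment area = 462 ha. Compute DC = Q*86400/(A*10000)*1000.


DC = Q * 86400 / (A * 10000) * 1000
DC = 0.028 * 86400 / (462 * 10000) * 1000
DC = 2419200.0000 / 4620000

0.5236 mm/day


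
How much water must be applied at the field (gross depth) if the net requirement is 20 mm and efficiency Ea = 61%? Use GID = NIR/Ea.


Ea = 61% = 0.61
GID = NIR / Ea = 20 / 0.61 = 32.7869 mm

32.7869 mm


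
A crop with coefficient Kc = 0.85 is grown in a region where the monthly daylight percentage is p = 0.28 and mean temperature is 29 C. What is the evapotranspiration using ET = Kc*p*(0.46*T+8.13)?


ET = Kc * p * (0.46*T + 8.13)
ET = 0.85 * 0.28 * (0.46*29 + 8.13)
ET = 0.85 * 0.28 * 21.4700

5.1099 mm/day


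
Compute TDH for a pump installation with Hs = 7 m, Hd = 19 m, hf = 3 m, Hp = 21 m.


TDH = Hs + Hd + hf + Hp = 7 + 19 + 3 + 21 = 50

50 m


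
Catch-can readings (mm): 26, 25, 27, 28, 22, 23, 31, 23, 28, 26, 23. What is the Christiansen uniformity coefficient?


mean = 25.636364 mm
MAD = 2.214876 mm
CU = (1 - 2.214876/25.636364)*100

91.3604 %


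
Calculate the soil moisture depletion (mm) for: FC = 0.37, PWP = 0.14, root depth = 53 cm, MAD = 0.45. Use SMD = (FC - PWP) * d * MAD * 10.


SMD = (FC - PWP) * d * MAD * 10
SMD = (0.37 - 0.14) * 53 * 0.45 * 10
SMD = 0.2300 * 53 * 0.45 * 10

54.8550 mm


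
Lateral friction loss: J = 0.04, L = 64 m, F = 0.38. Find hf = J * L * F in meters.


hf = J * L * F = 0.04 * 64 * 0.38 = 0.9728 m

0.9728 m


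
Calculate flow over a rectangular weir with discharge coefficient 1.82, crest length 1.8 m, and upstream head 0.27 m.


Q = C * L * H^(3/2) = 1.82 * 1.8 * 0.27^1.5 = 1.82 * 1.8 * 0.140296

0.4596 m^3/s


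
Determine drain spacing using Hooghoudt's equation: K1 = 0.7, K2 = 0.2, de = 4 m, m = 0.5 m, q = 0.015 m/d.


S^2 = 8*K2*de*m/q + 4*K1*m^2/q
S^2 = 8*0.2*4*0.5/0.015 + 4*0.7*0.5^2/0.015
S = sqrt(260.0000)

16.1245 m


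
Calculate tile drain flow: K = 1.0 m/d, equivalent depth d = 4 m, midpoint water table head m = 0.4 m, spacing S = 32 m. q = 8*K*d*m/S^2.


q = 8*K*d*m/S^2
q = 8*1.0*4*0.4/32^2
q = 12.8000 / 1024

0.0125 m/d


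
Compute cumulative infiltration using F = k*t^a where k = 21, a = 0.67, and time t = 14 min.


F = k * t^a = 21 * 14^0.67
F = 21 * 5.860110

123.0623 mm


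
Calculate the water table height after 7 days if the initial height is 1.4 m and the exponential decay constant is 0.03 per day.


m = m0 * exp(-k*t)
m = 1.4 * exp(-0.03 * 7)
m = 1.4 * exp(-0.2100)

1.1348 m


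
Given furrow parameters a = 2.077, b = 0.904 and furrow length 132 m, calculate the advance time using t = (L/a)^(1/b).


t = (L/a)^(1/b)
t = (132/2.077)^(1/0.904)
t = 63.553202^(1/0.904)

98.7691 min


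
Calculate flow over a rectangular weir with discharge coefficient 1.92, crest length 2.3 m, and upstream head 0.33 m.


Q = C * L * H^(3/2) = 1.92 * 2.3 * 0.33^1.5 = 1.92 * 2.3 * 0.189571

0.8371 m^3/s


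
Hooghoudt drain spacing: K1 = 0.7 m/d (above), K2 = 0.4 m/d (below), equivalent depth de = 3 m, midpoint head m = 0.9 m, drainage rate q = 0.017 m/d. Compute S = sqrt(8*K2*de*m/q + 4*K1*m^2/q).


S^2 = 8*K2*de*m/q + 4*K1*m^2/q
S^2 = 8*0.4*3*0.9/0.017 + 4*0.7*0.9^2/0.017
S = sqrt(641.6471)

25.3308 m


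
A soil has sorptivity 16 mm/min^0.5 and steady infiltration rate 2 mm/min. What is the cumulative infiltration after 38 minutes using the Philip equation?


F = S*sqrt(t) + A*t
F = 16*sqrt(38) + 2*38
F = 16*6.164414 + 76

174.6306 mm


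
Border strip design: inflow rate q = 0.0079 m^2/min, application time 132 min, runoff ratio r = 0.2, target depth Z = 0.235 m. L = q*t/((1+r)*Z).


L = q*t/((1+r)*Z)
L = 0.0079*132/((1+0.2)*0.235)
L = 1.0428/0.282

3.6979 m


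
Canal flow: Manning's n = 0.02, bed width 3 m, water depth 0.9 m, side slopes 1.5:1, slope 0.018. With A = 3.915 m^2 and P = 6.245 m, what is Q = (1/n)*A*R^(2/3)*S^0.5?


R = A/P = 3.915/6.245 = 0.626902
Q = (1/0.02) * 3.915 * 0.626902^(2/3) * 0.018^0.5

19.2370 m^3/s


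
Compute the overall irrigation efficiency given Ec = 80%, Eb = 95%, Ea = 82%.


Ec = 0.8, Eb = 0.95, Ea = 0.82
E = 0.8 * 0.95 * 0.82 * 100 = 62.3200%

62.3200 %


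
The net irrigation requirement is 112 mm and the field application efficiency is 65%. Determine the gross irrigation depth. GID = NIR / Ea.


Ea = 65% = 0.65
GID = NIR / Ea = 112 / 0.65 = 172.3077 mm

172.3077 mm


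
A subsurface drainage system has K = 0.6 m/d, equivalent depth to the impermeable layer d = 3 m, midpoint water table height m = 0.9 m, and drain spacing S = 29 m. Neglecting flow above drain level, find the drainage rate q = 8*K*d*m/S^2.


q = 8*K*d*m/S^2
q = 8*0.6*3*0.9/29^2
q = 12.9600 / 841

0.0154 m/d


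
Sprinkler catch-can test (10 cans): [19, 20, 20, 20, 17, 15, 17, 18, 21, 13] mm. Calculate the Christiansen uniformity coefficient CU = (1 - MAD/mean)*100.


mean = 18.000000 mm
MAD = 2.000000 mm
CU = (1 - 2.000000/18.000000)*100

88.8889 %


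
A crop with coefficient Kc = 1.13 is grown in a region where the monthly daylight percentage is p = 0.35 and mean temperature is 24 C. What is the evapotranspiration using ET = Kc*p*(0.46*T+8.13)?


ET = Kc * p * (0.46*T + 8.13)
ET = 1.13 * 0.35 * (0.46*24 + 8.13)
ET = 1.13 * 0.35 * 19.1700

7.5817 mm/day


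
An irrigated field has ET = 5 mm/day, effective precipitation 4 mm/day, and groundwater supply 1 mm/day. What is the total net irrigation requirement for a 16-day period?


Daily deficit = ET - Pe - GW = 5 - 4 - 1 = 0 mm/day
NIR = 0 * 16 = 0 mm

0 mm


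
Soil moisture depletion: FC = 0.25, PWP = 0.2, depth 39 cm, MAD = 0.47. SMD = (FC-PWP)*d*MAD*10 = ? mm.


SMD = (FC - PWP) * d * MAD * 10
SMD = (0.25 - 0.2) * 39 * 0.47 * 10
SMD = 0.0500 * 39 * 0.47 * 10

9.1650 mm


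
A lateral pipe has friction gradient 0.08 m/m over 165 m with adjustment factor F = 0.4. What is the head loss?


hf = J * L * F = 0.08 * 165 * 0.4 = 5.2800 m

5.2800 m


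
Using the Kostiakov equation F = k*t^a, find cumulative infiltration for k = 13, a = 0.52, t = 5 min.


F = k * t^a = 13 * 5^0.52
F = 13 * 2.309215

30.0198 mm


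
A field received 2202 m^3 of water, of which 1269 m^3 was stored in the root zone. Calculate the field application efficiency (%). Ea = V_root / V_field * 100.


Ea = V_root / V_field * 100 = 1269 / 2202 * 100 = 57.6294%

57.6294 %


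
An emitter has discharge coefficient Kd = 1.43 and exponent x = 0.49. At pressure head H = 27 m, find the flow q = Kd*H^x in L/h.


q = Kd * H^x = 1.43 * 27^0.49 = 1.43 * 5.027687

7.1896 L/h


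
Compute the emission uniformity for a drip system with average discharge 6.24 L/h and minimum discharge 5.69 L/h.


EU = (q_min/q_avg)*100 = (5.69/6.24)*100 = 91.1859%

91.1859 %


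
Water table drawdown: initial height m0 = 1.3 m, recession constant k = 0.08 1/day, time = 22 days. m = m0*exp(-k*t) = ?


m = m0 * exp(-k*t)
m = 1.3 * exp(-0.08 * 22)
m = 1.3 * exp(-1.7600)

0.2237 m


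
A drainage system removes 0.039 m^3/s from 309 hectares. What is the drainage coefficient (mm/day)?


DC = Q * 86400 / (A * 10000) * 1000
DC = 0.039 * 86400 / (309 * 10000) * 1000
DC = 3369600.0000 / 3090000

1.0905 mm/day


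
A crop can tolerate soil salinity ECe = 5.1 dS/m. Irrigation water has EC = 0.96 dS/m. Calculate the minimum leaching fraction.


LR = ECiw / (5*ECe - ECiw)
LR = 0.96 / (5*5.1 - 0.96)
LR = 0.96 / 24.5400

0.0391


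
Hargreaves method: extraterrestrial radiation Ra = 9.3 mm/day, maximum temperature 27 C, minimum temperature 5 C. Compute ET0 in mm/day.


Tmean = (Tmax + Tmin)/2 = (27 + 5)/2 = 16.0
ET0 = 0.0023 * 9.3 * (16.0 + 17.8) * sqrt(27 - 5)
ET0 = 0.0023 * 9.3 * 33.8 * 4.690416

3.3911 mm/day


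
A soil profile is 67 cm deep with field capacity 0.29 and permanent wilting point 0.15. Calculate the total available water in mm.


AWC = (FC - PWP) * d * 10
AWC = (0.29 - 0.15) * 67 * 10
AWC = 0.1400 * 67 * 10

93.8000 mm


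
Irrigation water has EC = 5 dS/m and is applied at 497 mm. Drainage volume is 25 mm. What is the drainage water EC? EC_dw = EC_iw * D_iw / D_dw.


EC_dw = EC_iw * D_iw / D_dw
EC_dw = 5 * 497 / 25
EC_dw = 2485 / 25

99.4000 dS/m


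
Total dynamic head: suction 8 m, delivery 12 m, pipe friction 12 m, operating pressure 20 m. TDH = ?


TDH = Hs + Hd + hf + Hp = 8 + 12 + 12 + 20 = 52

52 m


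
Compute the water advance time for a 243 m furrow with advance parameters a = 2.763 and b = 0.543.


t = (L/a)^(1/b)
t = (243/2.763)^(1/0.543)
t = 87.947883^(1/0.543)

3806.4978 min


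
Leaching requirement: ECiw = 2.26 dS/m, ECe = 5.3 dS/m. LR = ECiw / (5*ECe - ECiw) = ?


LR = ECiw / (5*ECe - ECiw)
LR = 2.26 / (5*5.3 - 2.26)
LR = 2.26 / 24.2400

0.0932


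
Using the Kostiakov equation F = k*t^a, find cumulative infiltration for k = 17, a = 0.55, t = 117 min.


F = k * t^a = 17 * 117^0.55
F = 17 * 13.724680

233.3196 mm


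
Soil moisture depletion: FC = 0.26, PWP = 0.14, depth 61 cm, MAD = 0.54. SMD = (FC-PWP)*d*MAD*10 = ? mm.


SMD = (FC - PWP) * d * MAD * 10
SMD = (0.26 - 0.14) * 61 * 0.54 * 10
SMD = 0.1200 * 61 * 0.54 * 10

39.5280 mm


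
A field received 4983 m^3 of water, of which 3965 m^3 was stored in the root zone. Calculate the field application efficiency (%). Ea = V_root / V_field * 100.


Ea = V_root / V_field * 100 = 3965 / 4983 * 100 = 79.5705%

79.5705 %


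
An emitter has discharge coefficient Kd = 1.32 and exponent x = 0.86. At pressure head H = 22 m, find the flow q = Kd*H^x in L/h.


q = Kd * H^x = 1.32 * 22^0.86 = 1.32 * 14.271956

18.8390 L/h


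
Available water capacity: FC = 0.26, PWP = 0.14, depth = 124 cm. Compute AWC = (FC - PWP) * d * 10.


AWC = (FC - PWP) * d * 10
AWC = (0.26 - 0.14) * 124 * 10
AWC = 0.1200 * 124 * 10

148.8000 mm


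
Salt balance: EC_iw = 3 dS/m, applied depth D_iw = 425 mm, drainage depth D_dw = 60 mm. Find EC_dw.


EC_dw = EC_iw * D_iw / D_dw
EC_dw = 3 * 425 / 60
EC_dw = 1275 / 60

21.2500 dS/m


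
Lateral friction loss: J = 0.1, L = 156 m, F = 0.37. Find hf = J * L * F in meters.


hf = J * L * F = 0.1 * 156 * 0.37 = 5.7720 m

5.7720 m


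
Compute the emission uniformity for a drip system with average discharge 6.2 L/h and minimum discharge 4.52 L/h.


EU = (q_min/q_avg)*100 = (4.52/6.2)*100 = 72.9032%

72.9032 %


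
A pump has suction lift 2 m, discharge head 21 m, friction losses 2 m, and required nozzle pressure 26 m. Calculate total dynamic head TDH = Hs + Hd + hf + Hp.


TDH = Hs + Hd + hf + Hp = 2 + 21 + 2 + 26 = 51

51 m


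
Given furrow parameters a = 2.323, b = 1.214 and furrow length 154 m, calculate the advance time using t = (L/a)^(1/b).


t = (L/a)^(1/b)
t = (154/2.323)^(1/1.214)
t = 66.293586^(1/1.214)

31.6511 min


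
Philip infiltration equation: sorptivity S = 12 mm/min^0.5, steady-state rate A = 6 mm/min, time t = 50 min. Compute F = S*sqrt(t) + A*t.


F = S*sqrt(t) + A*t
F = 12*sqrt(50) + 6*50
F = 12*7.071068 + 300

384.8528 mm


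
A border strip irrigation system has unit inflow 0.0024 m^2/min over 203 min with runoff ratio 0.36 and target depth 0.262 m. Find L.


L = q*t/((1+r)*Z)
L = 0.0024*203/((1+0.36)*0.262)
L = 0.4872/0.35632

1.3673 m


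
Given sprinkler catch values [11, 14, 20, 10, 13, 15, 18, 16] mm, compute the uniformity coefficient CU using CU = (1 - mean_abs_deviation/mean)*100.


mean = 14.625000 mm
MAD = 2.625000 mm
CU = (1 - 2.625000/14.625000)*100

82.0513 %


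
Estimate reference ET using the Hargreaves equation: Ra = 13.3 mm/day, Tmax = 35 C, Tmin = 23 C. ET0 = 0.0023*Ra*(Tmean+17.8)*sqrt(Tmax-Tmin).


Tmean = (Tmax + Tmin)/2 = (35 + 23)/2 = 29.0
ET0 = 0.0023 * 13.3 * (29.0 + 17.8) * sqrt(35 - 23)
ET0 = 0.0023 * 13.3 * 46.8 * 3.464102

4.9592 mm/day


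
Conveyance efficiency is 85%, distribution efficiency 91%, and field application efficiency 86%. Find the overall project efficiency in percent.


Ec = 0.85, Eb = 0.91, Ea = 0.86
E = 0.85 * 0.91 * 0.86 * 100 = 66.5210%

66.5210 %


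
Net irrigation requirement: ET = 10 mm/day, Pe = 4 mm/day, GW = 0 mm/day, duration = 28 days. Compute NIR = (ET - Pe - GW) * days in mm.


Daily deficit = ET - Pe - GW = 10 - 4 - 0 = 6 mm/day
NIR = 6 * 28 = 168 mm

168.0000 mm


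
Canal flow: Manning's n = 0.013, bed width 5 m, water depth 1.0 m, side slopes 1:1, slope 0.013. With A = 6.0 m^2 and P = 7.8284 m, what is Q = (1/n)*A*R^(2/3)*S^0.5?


R = A/P = 6.0/7.8284 = 0.766440
Q = (1/0.013) * 6.0 * 0.766440^(2/3) * 0.013^0.5

44.0722 m^3/s


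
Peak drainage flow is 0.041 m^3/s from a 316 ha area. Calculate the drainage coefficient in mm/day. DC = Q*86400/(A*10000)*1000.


DC = Q * 86400 / (A * 10000) * 1000
DC = 0.041 * 86400 / (316 * 10000) * 1000
DC = 3542400.0000 / 3160000

1.1210 mm/day


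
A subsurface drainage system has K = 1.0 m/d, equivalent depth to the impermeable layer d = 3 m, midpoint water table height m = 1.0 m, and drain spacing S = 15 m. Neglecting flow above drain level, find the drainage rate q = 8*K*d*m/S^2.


q = 8*K*d*m/S^2
q = 8*1.0*3*1.0/15^2
q = 24.0000 / 225

0.1067 m/d


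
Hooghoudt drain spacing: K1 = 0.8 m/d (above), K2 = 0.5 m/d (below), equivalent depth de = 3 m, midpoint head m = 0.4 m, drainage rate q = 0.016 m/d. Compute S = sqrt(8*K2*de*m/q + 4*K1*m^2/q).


S^2 = 8*K2*de*m/q + 4*K1*m^2/q
S^2 = 8*0.5*3*0.4/0.016 + 4*0.8*0.4^2/0.016
S = sqrt(332.0000)

18.2209 m


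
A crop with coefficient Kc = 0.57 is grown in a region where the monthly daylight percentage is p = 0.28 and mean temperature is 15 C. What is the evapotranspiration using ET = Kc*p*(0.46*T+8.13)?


ET = Kc * p * (0.46*T + 8.13)
ET = 0.57 * 0.28 * (0.46*15 + 8.13)
ET = 0.57 * 0.28 * 15.0300

2.3988 mm/day


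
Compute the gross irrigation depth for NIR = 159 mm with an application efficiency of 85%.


Ea = 85% = 0.85
GID = NIR / Ea = 159 / 0.85 = 187.0588 mm

187.0588 mm


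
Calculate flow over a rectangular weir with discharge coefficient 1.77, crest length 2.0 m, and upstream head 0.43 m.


Q = C * L * H^(3/2) = 1.77 * 2.0 * 0.43^1.5 = 1.77 * 2.0 * 0.281970

0.9982 m^3/s


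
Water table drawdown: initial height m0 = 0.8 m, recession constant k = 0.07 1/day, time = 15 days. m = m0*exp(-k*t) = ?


m = m0 * exp(-k*t)
m = 0.8 * exp(-0.07 * 15)
m = 0.8 * exp(-1.0500)

0.2800 m


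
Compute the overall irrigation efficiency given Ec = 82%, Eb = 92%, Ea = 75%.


Ec = 0.82, Eb = 0.92, Ea = 0.75
E = 0.82 * 0.92 * 0.75 * 100 = 56.5800%

56.5800 %


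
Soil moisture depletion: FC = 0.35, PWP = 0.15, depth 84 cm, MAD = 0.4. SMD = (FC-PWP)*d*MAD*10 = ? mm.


SMD = (FC - PWP) * d * MAD * 10
SMD = (0.35 - 0.15) * 84 * 0.4 * 10
SMD = 0.2000 * 84 * 0.4 * 10

67.2000 mm


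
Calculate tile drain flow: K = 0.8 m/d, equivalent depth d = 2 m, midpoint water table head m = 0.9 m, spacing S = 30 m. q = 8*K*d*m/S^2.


q = 8*K*d*m/S^2
q = 8*0.8*2*0.9/30^2
q = 11.5200 / 900

0.0128 m/d


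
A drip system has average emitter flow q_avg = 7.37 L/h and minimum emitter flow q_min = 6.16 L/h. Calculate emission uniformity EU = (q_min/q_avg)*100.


EU = (q_min/q_avg)*100 = (6.16/7.37)*100 = 83.5821%

83.5821 %


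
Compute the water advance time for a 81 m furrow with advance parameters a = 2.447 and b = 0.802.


t = (L/a)^(1/b)
t = (81/2.447)^(1/0.802)
t = 33.101757^(1/0.802)

78.5373 min


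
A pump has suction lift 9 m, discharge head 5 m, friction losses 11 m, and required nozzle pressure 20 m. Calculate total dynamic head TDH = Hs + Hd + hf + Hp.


TDH = Hs + Hd + hf + Hp = 9 + 5 + 11 + 20 = 45

45 m


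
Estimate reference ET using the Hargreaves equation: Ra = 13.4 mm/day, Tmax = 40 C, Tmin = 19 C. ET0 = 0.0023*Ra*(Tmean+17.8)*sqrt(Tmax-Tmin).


Tmean = (Tmax + Tmin)/2 = (40 + 19)/2 = 29.5
ET0 = 0.0023 * 13.4 * (29.5 + 17.8) * sqrt(40 - 19)
ET0 = 0.0023 * 13.4 * 47.3 * 4.582576

6.6804 mm/day


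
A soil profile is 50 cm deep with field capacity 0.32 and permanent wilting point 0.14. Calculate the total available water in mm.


AWC = (FC - PWP) * d * 10
AWC = (0.32 - 0.14) * 50 * 10
AWC = 0.1800 * 50 * 10

90.0000 mm


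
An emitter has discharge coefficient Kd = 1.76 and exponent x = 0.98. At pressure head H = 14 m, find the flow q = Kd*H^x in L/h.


q = Kd * H^x = 1.76 * 14^0.98 = 1.76 * 13.280226

23.3732 L/h


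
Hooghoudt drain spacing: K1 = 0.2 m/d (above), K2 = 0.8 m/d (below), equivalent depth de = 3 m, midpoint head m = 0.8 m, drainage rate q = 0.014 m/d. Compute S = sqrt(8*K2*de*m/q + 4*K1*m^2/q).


S^2 = 8*K2*de*m/q + 4*K1*m^2/q
S^2 = 8*0.8*3*0.8/0.014 + 4*0.2*0.8^2/0.014
S = sqrt(1133.7143)

33.6707 m


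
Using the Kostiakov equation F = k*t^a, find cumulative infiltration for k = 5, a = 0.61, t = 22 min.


F = k * t^a = 5 * 22^0.61
F = 5 * 6.589885

32.9494 mm


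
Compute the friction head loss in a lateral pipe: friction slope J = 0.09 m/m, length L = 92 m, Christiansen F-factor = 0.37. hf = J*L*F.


hf = J * L * F = 0.09 * 92 * 0.37 = 3.0636 m

3.0636 m


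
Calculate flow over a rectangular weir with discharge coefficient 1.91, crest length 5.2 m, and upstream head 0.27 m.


Q = C * L * H^(3/2) = 1.91 * 5.2 * 0.27^1.5 = 1.91 * 5.2 * 0.140296

1.3934 m^3/s


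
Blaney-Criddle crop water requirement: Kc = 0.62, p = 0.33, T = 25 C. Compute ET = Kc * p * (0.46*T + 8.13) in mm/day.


ET = Kc * p * (0.46*T + 8.13)
ET = 0.62 * 0.33 * (0.46*25 + 8.13)
ET = 0.62 * 0.33 * 19.6300

4.0163 mm/day


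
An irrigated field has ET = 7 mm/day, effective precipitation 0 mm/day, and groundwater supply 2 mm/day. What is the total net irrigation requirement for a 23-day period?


Daily deficit = ET - Pe - GW = 7 - 0 - 2 = 5 mm/day
NIR = 5 * 23 = 115 mm

115.0000 mm


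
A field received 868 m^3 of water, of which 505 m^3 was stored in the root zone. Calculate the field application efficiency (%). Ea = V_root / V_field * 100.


Ea = V_root / V_field * 100 = 505 / 868 * 100 = 58.1797%

58.1797 %


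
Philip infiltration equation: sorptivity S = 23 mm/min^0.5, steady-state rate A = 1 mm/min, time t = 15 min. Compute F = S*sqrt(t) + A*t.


F = S*sqrt(t) + A*t
F = 23*sqrt(15) + 1*15
F = 23*3.872983 + 15

104.0786 mm


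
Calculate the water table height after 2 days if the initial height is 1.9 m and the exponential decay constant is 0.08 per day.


m = m0 * exp(-k*t)
m = 1.9 * exp(-0.08 * 2)
m = 1.9 * exp(-0.1600)

1.6191 m


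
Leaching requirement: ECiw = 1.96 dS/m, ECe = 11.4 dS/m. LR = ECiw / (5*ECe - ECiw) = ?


LR = ECiw / (5*ECe - ECiw)
LR = 1.96 / (5*11.4 - 1.96)
LR = 1.96 / 55.0400

0.0356


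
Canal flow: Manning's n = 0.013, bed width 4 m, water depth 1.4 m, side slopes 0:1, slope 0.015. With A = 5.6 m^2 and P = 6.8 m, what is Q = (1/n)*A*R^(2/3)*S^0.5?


R = A/P = 5.6/6.8 = 0.823529
Q = (1/0.013) * 5.6 * 0.823529^(2/3) * 0.015^0.5

46.3528 m^3/s


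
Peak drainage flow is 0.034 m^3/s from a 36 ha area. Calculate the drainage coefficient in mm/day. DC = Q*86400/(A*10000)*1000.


DC = Q * 86400 / (A * 10000) * 1000
DC = 0.034 * 86400 / (36 * 10000) * 1000
DC = 2937600.0000 / 360000

8.1600 mm/day


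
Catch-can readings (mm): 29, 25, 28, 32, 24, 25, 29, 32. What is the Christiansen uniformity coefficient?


mean = 28.000000 mm
MAD = 2.500000 mm
CU = (1 - 2.500000/28.000000)*100

91.0714 %


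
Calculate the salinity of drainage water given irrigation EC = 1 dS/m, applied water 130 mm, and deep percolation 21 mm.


EC_dw = EC_iw * D_iw / D_dw
EC_dw = 1 * 130 / 21
EC_dw = 130 / 21

6.1905 dS/m


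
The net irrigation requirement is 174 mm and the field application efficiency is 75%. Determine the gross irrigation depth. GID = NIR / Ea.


Ea = 75% = 0.75
GID = NIR / Ea = 174 / 0.75 = 232.0000 mm

232.0000 mm


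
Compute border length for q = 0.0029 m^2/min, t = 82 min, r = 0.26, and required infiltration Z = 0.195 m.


L = q*t/((1+r)*Z)
L = 0.0029*82/((1+0.26)*0.195)
L = 0.2378/0.2457

0.9678 m


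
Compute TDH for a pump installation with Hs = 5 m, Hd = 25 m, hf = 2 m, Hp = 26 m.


TDH = Hs + Hd + hf + Hp = 5 + 25 + 2 + 26 = 58

58 m


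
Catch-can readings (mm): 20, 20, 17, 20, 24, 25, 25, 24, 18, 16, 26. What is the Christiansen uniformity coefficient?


mean = 21.363636 mm
MAD = 3.123967 mm
CU = (1 - 3.123967/21.363636)*100

85.3772 %


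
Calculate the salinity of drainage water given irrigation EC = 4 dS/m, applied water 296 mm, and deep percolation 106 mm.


EC_dw = EC_iw * D_iw / D_dw
EC_dw = 4 * 296 / 106
EC_dw = 1184 / 106

11.1698 dS/m


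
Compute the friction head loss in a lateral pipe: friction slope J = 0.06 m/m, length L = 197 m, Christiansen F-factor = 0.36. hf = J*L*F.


hf = J * L * F = 0.06 * 197 * 0.36 = 4.2552 m

4.2552 m


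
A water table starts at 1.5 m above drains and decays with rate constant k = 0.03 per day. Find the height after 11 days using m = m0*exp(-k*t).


m = m0 * exp(-k*t)
m = 1.5 * exp(-0.03 * 11)
m = 1.5 * exp(-0.3300)

1.0784 m


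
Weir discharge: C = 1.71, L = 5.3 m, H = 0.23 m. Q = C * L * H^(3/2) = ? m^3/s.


Q = C * L * H^(3/2) = 1.71 * 5.3 * 0.23^1.5 = 1.71 * 5.3 * 0.110304

0.9997 m^3/s


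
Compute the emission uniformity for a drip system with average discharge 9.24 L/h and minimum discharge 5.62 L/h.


EU = (q_min/q_avg)*100 = (5.62/9.24)*100 = 60.8225%

60.8225 %


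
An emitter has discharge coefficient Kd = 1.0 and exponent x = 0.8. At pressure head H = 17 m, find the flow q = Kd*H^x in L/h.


q = Kd * H^x = 1.0 * 17^0.8 = 1.0 * 9.646264

9.6463 L/h


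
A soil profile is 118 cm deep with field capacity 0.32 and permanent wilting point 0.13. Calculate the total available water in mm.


AWC = (FC - PWP) * d * 10
AWC = (0.32 - 0.13) * 118 * 10
AWC = 0.1900 * 118 * 10

224.2000 mm


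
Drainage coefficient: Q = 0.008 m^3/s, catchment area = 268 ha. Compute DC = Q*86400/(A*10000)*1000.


DC = Q * 86400 / (A * 10000) * 1000
DC = 0.008 * 86400 / (268 * 10000) * 1000
DC = 691200.0000 / 2680000

0.2579 mm/day


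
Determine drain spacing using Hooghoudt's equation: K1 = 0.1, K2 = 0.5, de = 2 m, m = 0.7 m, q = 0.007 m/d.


S^2 = 8*K2*de*m/q + 4*K1*m^2/q
S^2 = 8*0.5*2*0.7/0.007 + 4*0.1*0.7^2/0.007
S = sqrt(828.0000)

28.7750 m


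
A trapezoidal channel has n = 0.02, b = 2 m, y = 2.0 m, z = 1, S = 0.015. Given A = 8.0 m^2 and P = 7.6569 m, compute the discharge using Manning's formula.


R = A/P = 8.0/7.6569 = 1.044809
Q = (1/0.02) * 8.0 * 1.044809^(2/3) * 0.015^0.5

50.4425 m^3/s


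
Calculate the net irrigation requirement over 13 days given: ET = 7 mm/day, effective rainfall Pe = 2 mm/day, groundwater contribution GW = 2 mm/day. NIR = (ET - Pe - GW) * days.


Daily deficit = ET - Pe - GW = 7 - 2 - 2 = 3 mm/day
NIR = 3 * 13 = 39 mm

39.0000 mm


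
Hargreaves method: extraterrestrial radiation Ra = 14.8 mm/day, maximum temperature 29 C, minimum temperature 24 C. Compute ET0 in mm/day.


Tmean = (Tmax + Tmin)/2 = (29 + 24)/2 = 26.5
ET0 = 0.0023 * 14.8 * (26.5 + 17.8) * sqrt(29 - 24)
ET0 = 0.0023 * 14.8 * 44.3 * 2.236068

3.3719 mm/day


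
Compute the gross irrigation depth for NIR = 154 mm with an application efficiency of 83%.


Ea = 83% = 0.83
GID = NIR / Ea = 154 / 0.83 = 185.5422 mm

185.5422 mm


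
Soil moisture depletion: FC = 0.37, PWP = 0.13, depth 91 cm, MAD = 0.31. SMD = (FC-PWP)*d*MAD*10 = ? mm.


SMD = (FC - PWP) * d * MAD * 10
SMD = (0.37 - 0.13) * 91 * 0.31 * 10
SMD = 0.2400 * 91 * 0.31 * 10

67.7040 mm


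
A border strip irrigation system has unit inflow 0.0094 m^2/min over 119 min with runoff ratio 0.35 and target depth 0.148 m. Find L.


L = q*t/((1+r)*Z)
L = 0.0094*119/((1+0.35)*0.148)
L = 1.1186/0.1998

5.5986 m


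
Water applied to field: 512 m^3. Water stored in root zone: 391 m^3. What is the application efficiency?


Ea = V_root / V_field * 100 = 391 / 512 * 100 = 76.3672%

76.3672 %


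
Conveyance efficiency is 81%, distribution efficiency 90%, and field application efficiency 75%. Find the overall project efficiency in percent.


Ec = 0.81, Eb = 0.9, Ea = 0.75
E = 0.81 * 0.9 * 0.75 * 100 = 54.6750%

54.6750 %


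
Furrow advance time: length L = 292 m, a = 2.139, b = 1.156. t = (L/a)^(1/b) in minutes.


t = (L/a)^(1/b)
t = (292/2.139)^(1/1.156)
t = 136.512389^(1/1.156)

70.3128 min


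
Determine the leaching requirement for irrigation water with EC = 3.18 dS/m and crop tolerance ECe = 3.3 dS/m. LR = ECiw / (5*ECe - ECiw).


LR = ECiw / (5*ECe - ECiw)
LR = 3.18 / (5*3.3 - 3.18)
LR = 3.18 / 13.3200

0.2387


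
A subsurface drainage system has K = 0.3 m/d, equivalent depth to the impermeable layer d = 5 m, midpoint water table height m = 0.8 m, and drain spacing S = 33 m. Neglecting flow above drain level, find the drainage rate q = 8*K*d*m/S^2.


q = 8*K*d*m/S^2
q = 8*0.3*5*0.8/33^2
q = 9.6000 / 1089

0.0088 m/d


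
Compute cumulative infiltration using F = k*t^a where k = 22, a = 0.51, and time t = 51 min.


F = k * t^a = 22 * 51^0.51
F = 22 * 7.427810

163.4118 mm


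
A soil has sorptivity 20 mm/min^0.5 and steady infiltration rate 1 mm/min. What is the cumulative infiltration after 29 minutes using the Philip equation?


F = S*sqrt(t) + A*t
F = 20*sqrt(29) + 1*29
F = 20*5.385165 + 29

136.7033 mm


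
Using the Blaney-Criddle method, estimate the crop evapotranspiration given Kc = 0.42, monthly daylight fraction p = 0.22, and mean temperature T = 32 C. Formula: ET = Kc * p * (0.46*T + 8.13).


ET = Kc * p * (0.46*T + 8.13)
ET = 0.42 * 0.22 * (0.46*32 + 8.13)
ET = 0.42 * 0.22 * 22.8500

2.1113 mm/day


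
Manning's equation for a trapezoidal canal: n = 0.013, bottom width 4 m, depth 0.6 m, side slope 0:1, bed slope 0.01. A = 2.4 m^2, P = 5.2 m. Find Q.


R = A/P = 2.4/5.2 = 0.461538
Q = (1/0.013) * 2.4 * 0.461538^(2/3) * 0.01^0.5

11.0257 m^3/s


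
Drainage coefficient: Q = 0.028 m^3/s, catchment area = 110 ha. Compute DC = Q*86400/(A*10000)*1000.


DC = Q * 86400 / (A * 10000) * 1000
DC = 0.028 * 86400 / (110 * 10000) * 1000
DC = 2419200.0000 / 1100000

2.1993 mm/day


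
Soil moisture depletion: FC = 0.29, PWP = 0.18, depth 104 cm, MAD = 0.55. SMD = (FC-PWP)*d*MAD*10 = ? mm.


SMD = (FC - PWP) * d * MAD * 10
SMD = (0.29 - 0.18) * 104 * 0.55 * 10
SMD = 0.1100 * 104 * 0.55 * 10

62.9200 mm


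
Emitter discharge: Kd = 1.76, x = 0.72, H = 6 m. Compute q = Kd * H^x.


q = Kd * H^x = 1.76 * 6^0.72 = 1.76 * 3.633029

6.3941 L/h


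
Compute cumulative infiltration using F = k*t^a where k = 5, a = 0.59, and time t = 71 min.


F = k * t^a = 5 * 71^0.59
F = 5 * 12.366375

61.8319 mm


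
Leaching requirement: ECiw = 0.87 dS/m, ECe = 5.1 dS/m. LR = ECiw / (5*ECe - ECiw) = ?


LR = ECiw / (5*ECe - ECiw)
LR = 0.87 / (5*5.1 - 0.87)
LR = 0.87 / 24.6300

0.0353


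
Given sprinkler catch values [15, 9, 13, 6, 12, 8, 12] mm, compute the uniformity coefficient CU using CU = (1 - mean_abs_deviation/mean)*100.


mean = 10.714286 mm
MAD = 2.612245 mm
CU = (1 - 2.612245/10.714286)*100

75.6190 %


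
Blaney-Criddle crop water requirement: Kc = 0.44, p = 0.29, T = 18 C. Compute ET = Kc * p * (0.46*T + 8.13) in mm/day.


ET = Kc * p * (0.46*T + 8.13)
ET = 0.44 * 0.29 * (0.46*18 + 8.13)
ET = 0.44 * 0.29 * 16.4100

2.0939 mm/day


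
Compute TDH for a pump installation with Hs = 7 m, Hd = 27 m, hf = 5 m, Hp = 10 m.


TDH = Hs + Hd + hf + Hp = 7 + 27 + 5 + 10 = 49

49 m


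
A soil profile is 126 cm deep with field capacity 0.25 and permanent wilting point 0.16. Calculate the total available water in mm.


AWC = (FC - PWP) * d * 10
AWC = (0.25 - 0.16) * 126 * 10
AWC = 0.0900 * 126 * 10

113.4000 mm


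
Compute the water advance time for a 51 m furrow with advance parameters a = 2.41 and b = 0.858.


t = (L/a)^(1/b)
t = (51/2.41)^(1/0.858)
t = 21.161826^(1/0.858)

35.0698 min


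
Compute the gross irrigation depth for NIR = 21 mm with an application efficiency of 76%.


Ea = 76% = 0.76
GID = NIR / Ea = 21 / 0.76 = 27.6316 mm

27.6316 mm


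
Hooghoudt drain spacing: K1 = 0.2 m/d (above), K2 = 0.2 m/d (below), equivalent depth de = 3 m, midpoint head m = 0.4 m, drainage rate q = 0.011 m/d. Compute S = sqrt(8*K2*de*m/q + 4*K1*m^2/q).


S^2 = 8*K2*de*m/q + 4*K1*m^2/q
S^2 = 8*0.2*3*0.4/0.011 + 4*0.2*0.4^2/0.011
S = sqrt(186.1818)

13.6448 m


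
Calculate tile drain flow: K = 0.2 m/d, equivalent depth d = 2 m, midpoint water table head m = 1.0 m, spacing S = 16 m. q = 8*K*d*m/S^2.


q = 8*K*d*m/S^2
q = 8*0.2*2*1.0/16^2
q = 3.2000 / 256

0.0125 m/d


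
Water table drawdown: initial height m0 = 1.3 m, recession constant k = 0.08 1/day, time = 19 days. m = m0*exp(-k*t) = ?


m = m0 * exp(-k*t)
m = 1.3 * exp(-0.08 * 19)
m = 1.3 * exp(-1.5200)

0.2843 m


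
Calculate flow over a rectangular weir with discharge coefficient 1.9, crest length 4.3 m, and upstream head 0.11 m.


Q = C * L * H^(3/2) = 1.9 * 4.3 * 0.11^1.5 = 1.9 * 4.3 * 0.036483

0.2981 m^3/s


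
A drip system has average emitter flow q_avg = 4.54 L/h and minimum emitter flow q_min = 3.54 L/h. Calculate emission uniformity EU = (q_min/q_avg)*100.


EU = (q_min/q_avg)*100 = (3.54/4.54)*100 = 77.9736%

77.9736 %


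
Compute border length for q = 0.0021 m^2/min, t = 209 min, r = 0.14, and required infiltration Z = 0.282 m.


L = q*t/((1+r)*Z)
L = 0.0021*209/((1+0.14)*0.282)
L = 0.4389/0.32148

1.3652 m


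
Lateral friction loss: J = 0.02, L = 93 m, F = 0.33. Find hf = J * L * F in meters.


hf = J * L * F = 0.02 * 93 * 0.33 = 0.6138 m

0.6138 m


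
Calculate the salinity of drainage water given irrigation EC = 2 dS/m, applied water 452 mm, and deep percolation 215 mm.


EC_dw = EC_iw * D_iw / D_dw
EC_dw = 2 * 452 / 215
EC_dw = 904 / 215

4.2047 dS/m


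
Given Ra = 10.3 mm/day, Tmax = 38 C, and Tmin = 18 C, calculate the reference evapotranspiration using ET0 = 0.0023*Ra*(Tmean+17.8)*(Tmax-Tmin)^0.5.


Tmean = (Tmax + Tmin)/2 = (38 + 18)/2 = 28.0
ET0 = 0.0023 * 10.3 * (28.0 + 17.8) * sqrt(38 - 18)
ET0 = 0.0023 * 10.3 * 45.8 * 4.472136

4.8523 mm/day


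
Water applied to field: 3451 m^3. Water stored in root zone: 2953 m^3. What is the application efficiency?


Ea = V_root / V_field * 100 = 2953 / 3451 * 100 = 85.5694%

85.5694 %


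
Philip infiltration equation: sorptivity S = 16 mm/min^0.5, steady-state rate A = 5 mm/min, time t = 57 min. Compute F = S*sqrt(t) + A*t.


F = S*sqrt(t) + A*t
F = 16*sqrt(57) + 5*57
F = 16*7.549834 + 285

405.7973 mm


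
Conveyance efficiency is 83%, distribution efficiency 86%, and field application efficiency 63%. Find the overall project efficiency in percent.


Ec = 0.83, Eb = 0.86, Ea = 0.63
E = 0.83 * 0.86 * 0.63 * 100 = 44.9694%

44.9694 %


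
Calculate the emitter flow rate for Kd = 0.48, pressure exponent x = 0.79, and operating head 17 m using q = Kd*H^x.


q = Kd * H^x = 0.48 * 17^0.79 = 0.48 * 9.376800

4.5009 L/h


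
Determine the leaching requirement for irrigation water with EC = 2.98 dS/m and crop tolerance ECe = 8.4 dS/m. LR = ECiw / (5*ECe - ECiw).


LR = ECiw / (5*ECe - ECiw)
LR = 2.98 / (5*8.4 - 2.98)
LR = 2.98 / 39.0200

0.0764


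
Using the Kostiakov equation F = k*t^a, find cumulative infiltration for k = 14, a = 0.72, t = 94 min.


F = k * t^a = 14 * 94^0.72
F = 14 * 26.342201

368.7908 mm


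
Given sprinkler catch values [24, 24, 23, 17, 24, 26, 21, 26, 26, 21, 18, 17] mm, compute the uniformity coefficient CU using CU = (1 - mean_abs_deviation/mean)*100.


mean = 22.250000 mm
MAD = 2.875000 mm
CU = (1 - 2.875000/22.250000)*100

87.0787 %
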